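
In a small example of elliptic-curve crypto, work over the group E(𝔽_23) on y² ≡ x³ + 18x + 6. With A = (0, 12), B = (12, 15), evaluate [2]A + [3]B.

First 2A:
Repeated addition: build up to 2A.
2A: tangent at (0, 12): λ = (3·0² + 18)/(2·12) ≡ 18/1. 1⁻¹ ≡ 1 (mod 23), so λ ≡ 18·1 ≡ 18.
  x = λ² - 0 - 0 = 324 - 0 ≡ 2; y = λ·(0 - 2) - 12 ≡ 21. → (2, 21)
2A = (2, 21).
Next 3B:
Repeated addition: build up to 3B.
2B: tangent at (12, 15): λ = (3·12² + 18)/(2·15) ≡ 13/7. 7⁻¹ ≡ 10 (mod 23) since 7·10 = 70 ≡ 1, so λ ≡ 13·10 ≡ 15.
  x = λ² - 12 - 12 = 225 - 24 ≡ 17; y = λ·(12 - 17) - 15 ≡ 2. → (17, 2)
3B: (17, 2) + (12, 15). λ = (15 - 2)/(12 - 17) ≡ 13/18 mod 23. 18⁻¹ ≡ 9 (mod 23) since 18·9 = 162 ≡ 1, so λ ≡ 2.
  x = λ² - 17 - 12 = 4 - 29 ≡ 21; y = λ·(17 - 21) - 2 ≡ 13. → (21, 13)
3B = (21, 13).
Finally 2A + 3B:
(2, 21) + (21, 13). λ = (13 - 21)/(21 - 2) ≡ 15/19 mod 23. 19⁻¹ ≡ 17 (mod 23), so λ ≡ 2.
  x = λ² - 2 - 21 = 4 - 23 ≡ 4; y = λ·(2 - 4) - 21 ≡ 21. → (4, 21)

(4, 21)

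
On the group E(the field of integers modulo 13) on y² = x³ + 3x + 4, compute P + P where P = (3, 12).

(11, 4)

tangent at (3, 12): λ = (3·3² + 3)/(2·12) ≡ 4/11. 11⁻¹ ≡ 6 (mod 13) since 11·6 = 66 ≡ 1, so λ ≡ 4·6 ≡ 11.
  x = λ² - 3 - 3 = 121 - 6 ≡ 11; y = λ·(3 - 11) - 12 ≡ 4. → (11, 4)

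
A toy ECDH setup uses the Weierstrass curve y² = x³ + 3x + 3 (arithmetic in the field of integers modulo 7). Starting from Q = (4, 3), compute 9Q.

Double-and-add on 9 = (1001)₂. Start with Q = (4, 3) for the leading 1-bit.
double: tangent at (4, 3): λ = (3·4² + 3)/(2·3) ≡ 2/6. 6⁻¹ ≡ 6 (mod 7), so λ ≡ 2·6 ≡ 5.
  x = λ² - 4 - 4 = 25 - 8 ≡ 3; y = λ·(4 - 3) - 3 ≡ 2. → (3, 2)
double: tangent at (3, 2): λ = (3·3² + 3)/(2·2) ≡ 2/4. 4⁻¹ ≡ 2 (mod 7) since 4·2 = 8 ≡ 1, so λ ≡ 2·2 ≡ 4.
  x = λ² - 3 - 3 = 16 - 6 ≡ 3; y = λ·(3 - 3) - 2 ≡ 5. → (3, 5)
double: tangent at (3, 5): λ = (3·3² + 3)/(2·5) ≡ 2/3. 3⁻¹ ≡ 5 (mod 7), so λ ≡ 2·5 ≡ 3.
  x = λ² - 3 - 3 = 9 - 6 ≡ 3; y = λ·(3 - 3) - 5 ≡ 2. → (3, 2)
add Q: (3, 2) + (4, 3). λ = (3 - 2)/(4 - 3) ≡ 1/1 mod 7. 1⁻¹ ≡ 1 (mod 7), so λ ≡ 1.
  x = λ² - 3 - 4 = 1 - 7 ≡ 1; y = λ·(3 - 1) - 2 ≡ 0. → (1, 0)

(1, 0)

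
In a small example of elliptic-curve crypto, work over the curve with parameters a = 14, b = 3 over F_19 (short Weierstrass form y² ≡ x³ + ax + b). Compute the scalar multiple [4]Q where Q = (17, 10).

(17, 9)

Repeated addition: build up to 4Q.
2Q: tangent at (17, 10): λ = (3·17² + 14)/(2·10) ≡ 7/1. 1⁻¹ ≡ 1 (mod 19) since 1·1 = 1 ≡ 1, so λ ≡ 7·1 ≡ 7.
  x = λ² - 17 - 17 = 49 - 34 ≡ 15; y = λ·(17 - 15) - 10 ≡ 4. → (15, 4)
3Q: (15, 4) + (17, 10). λ = (10 - 4)/(17 - 15) ≡ 6/2 mod 19. 2⁻¹ ≡ 10 (mod 19), so λ ≡ 3.
  x = λ² - 15 - 17 = 9 - 32 ≡ 15; y = λ·(15 - 15) - 4 ≡ 15. → (15, 15)
4Q: (15, 15) + (17, 10). λ = (10 - 15)/(17 - 15) ≡ 14/2 mod 19. 2⁻¹ ≡ 10 (mod 19), so λ ≡ 7.
  x = λ² - 15 - 17 = 49 - 32 ≡ 17; y = λ·(15 - 17) - 15 ≡ 9. → (17, 9)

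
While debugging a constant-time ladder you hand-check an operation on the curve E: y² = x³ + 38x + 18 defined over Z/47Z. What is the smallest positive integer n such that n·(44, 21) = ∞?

7

2P: tangent at (44, 21): λ = (3·44² + 38)/(2·21) ≡ 18/42. 42⁻¹ ≡ 28 (mod 47), so λ ≡ 18·28 ≡ 34.
  x = λ² - 44 - 44 = 1156 - 88 ≡ 34; y = λ·(44 - 34) - 21 ≡ 37. → (34, 37)
3P: (34, 37) + (44, 21). λ = (21 - 37)/(44 - 34) ≡ 31/10 mod 47. 10⁻¹ ≡ 33 (mod 47) since 10·33 = 330 ≡ 1, so λ ≡ 36.
  x = λ² - 34 - 44 = 1296 - 78 ≡ 43; y = λ·(34 - 43) - 37 ≡ 15. → (43, 15)
4P: (43, 15) + (44, 21). λ = (21 - 15)/(44 - 43) ≡ 6/1 mod 47. 1⁻¹ ≡ 1 (mod 47), so λ ≡ 6.
  x = λ² - 43 - 44 = 36 - 87 ≡ 43; y = λ·(43 - 43) - 15 ≡ 32. → (43, 32)
5P: (43, 32) + (44, 21). λ = (21 - 32)/(44 - 43) ≡ 36/1 mod 47. 1⁻¹ ≡ 1 (mod 47) since 1·1 = 1 ≡ 1, so λ ≡ 36.
  x = λ² - 43 - 44 = 1296 - 87 ≡ 34; y = λ·(43 - 34) - 32 ≡ 10. → (34, 10)
6P: (34, 10) + (44, 21). λ = (21 - 10)/(44 - 34) ≡ 11/10 mod 47. 10⁻¹ ≡ 33 (mod 47), so λ ≡ 34.
  x = λ² - 34 - 44 = 1156 - 78 ≡ 44; y = λ·(34 - 44) - 10 ≡ 26. → (44, 26)
7P: (44, 26) + (44, 21): same x and y₁ ≡ -y₂, so the sum is ∞.
7P = ∞, so the order is 7.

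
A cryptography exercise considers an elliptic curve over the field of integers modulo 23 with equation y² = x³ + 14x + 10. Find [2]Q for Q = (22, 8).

(14, 12)

tangent at (22, 8): λ = (3·22² + 14)/(2·8) ≡ 17/16. 16⁻¹ ≡ 13 (mod 23) since 16·13 = 208 ≡ 1, so λ ≡ 17·13 ≡ 14.
  x = λ² - 22 - 22 = 196 - 44 ≡ 14; y = λ·(22 - 14) - 8 ≡ 12. → (14, 12)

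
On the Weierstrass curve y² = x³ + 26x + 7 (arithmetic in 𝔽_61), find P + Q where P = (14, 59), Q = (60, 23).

(14, 59) + (60, 23). λ = (23 - 59)/(60 - 14) ≡ 25/46 mod 61. 46⁻¹ ≡ 4 (mod 61), so λ ≡ 39.
  x = λ² - 14 - 60 = 1521 - 74 ≡ 44; y = λ·(14 - 44) - 59 ≡ 52. → (44, 52)

(44, 52)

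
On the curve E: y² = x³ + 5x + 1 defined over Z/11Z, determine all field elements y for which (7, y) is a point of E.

4, 7

x³ + 5x + 1 = 379 ≡ 5 (mod 11).
Square roots of 5 mod 11: 4 and 7 (since 4² = 16 ≡ 5).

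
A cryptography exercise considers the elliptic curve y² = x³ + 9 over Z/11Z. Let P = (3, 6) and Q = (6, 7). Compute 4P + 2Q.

First 4P:
Repeated addition: build up to 4P.
2P: tangent at (3, 6): λ = (3·3² + 0)/(2·6) ≡ 5/1. 1⁻¹ ≡ 1 (mod 11), so λ ≡ 5·1 ≡ 5.
  x = λ² - 3 - 3 = 25 - 6 ≡ 8; y = λ·(3 - 8) - 6 ≡ 2. → (8, 2)
3P: (8, 2) + (3, 6). λ = (6 - 2)/(3 - 8) ≡ 4/6 mod 11. 6⁻¹ ≡ 2 (mod 11), so λ ≡ 8.
  x = λ² - 8 - 3 = 64 - 11 ≡ 9; y = λ·(8 - 9) - 2 ≡ 1. → (9, 1)
4P: (9, 1) + (3, 6). λ = (6 - 1)/(3 - 9) ≡ 5/5 mod 11. 5⁻¹ ≡ 9 (mod 11) since 5·9 = 45 ≡ 1, so λ ≡ 1.
  x = λ² - 9 - 3 = 1 - 12 ≡ 0; y = λ·(9 - 0) - 1 ≡ 8. → (0, 8)
4P = (0, 8).
Next 2Q:
Repeated addition: build up to 2Q.
2Q: tangent at (6, 7): λ = (3·6² + 0)/(2·7) ≡ 9/3. 3⁻¹ ≡ 4 (mod 11), so λ ≡ 9·4 ≡ 3.
  x = λ² - 6 - 6 = 9 - 12 ≡ 8; y = λ·(6 - 8) - 7 ≡ 9. → (8, 9)
2Q = (8, 9).
Finally 4P + 2Q:
(0, 8) + (8, 9). λ = (9 - 8)/(8 - 0) ≡ 1/8 mod 11. 8⁻¹ ≡ 7 (mod 11) since 8·7 = 56 ≡ 1, so λ ≡ 7.
  x = λ² - 0 - 8 = 49 - 8 ≡ 8; y = λ·(0 - 8) - 8 ≡ 2. → (8, 2)

(8, 2)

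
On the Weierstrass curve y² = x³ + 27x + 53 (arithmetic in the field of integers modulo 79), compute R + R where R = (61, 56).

tangent at (61, 56): λ = (3·61² + 27)/(2·56) ≡ 51/33. 33⁻¹ ≡ 12 (mod 79), so λ ≡ 51·12 ≡ 59.
  x = λ² - 61 - 61 = 3481 - 122 ≡ 41; y = λ·(61 - 41) - 56 ≡ 18. → (41, 18)

(41, 18)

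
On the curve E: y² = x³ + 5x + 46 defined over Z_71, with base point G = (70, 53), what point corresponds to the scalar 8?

Repeated addition: build up to 8G.
2G: tangent at (70, 53): λ = (3·70² + 5)/(2·53) ≡ 8/35. 35⁻¹ ≡ 69 (mod 71), so λ ≡ 8·69 ≡ 55.
  x = λ² - 70 - 70 = 3025 - 140 ≡ 45; y = λ·(70 - 45) - 53 ≡ 44. → (45, 44)
3G: (45, 44) + (70, 53). λ = (53 - 44)/(70 - 45) ≡ 9/25 mod 71. 25⁻¹ ≡ 54 (mod 71) since 25·54 = 1350 ≡ 1, so λ ≡ 60.
  x = λ² - 45 - 70 = 3600 - 115 ≡ 6; y = λ·(45 - 6) - 44 ≡ 24. → (6, 24)
4G: (6, 24) + (70, 53). λ = (53 - 24)/(70 - 6) ≡ 29/64 mod 71. 64⁻¹ ≡ 10 (mod 71), so λ ≡ 6.
  x = λ² - 6 - 70 = 36 - 76 ≡ 31; y = λ·(6 - 31) - 24 ≡ 39. → (31, 39)
5G: (31, 39) + (70, 53). λ = (53 - 39)/(70 - 31) ≡ 14/39 mod 71. 39⁻¹ ≡ 51 (mod 71), so λ ≡ 4.
  x = λ² - 31 - 70 = 16 - 101 ≡ 57; y = λ·(31 - 57) - 39 ≡ 70. → (57, 70)
6G: (57, 70) + (70, 53). λ = (53 - 70)/(70 - 57) ≡ 54/13 mod 71. 13⁻¹ ≡ 11 (mod 71), so λ ≡ 26.
  x = λ² - 57 - 70 = 676 - 127 ≡ 52; y = λ·(57 - 52) - 70 ≡ 60. → (52, 60)
7G: (52, 60) + (70, 53). λ = (53 - 60)/(70 - 52) ≡ 64/18 mod 71. 18⁻¹ ≡ 4 (mod 71), so λ ≡ 43.
  x = λ² - 52 - 70 = 1849 - 122 ≡ 23; y = λ·(52 - 23) - 60 ≡ 51. → (23, 51)
8G: (23, 51) + (70, 53). λ = (53 - 51)/(70 - 23) ≡ 2/47 mod 71. 47⁻¹ ≡ 68 (mod 71), so λ ≡ 65.
  x = λ² - 23 - 70 = 4225 - 93 ≡ 14; y = λ·(23 - 14) - 51 ≡ 37. → (14, 37)

(14, 37)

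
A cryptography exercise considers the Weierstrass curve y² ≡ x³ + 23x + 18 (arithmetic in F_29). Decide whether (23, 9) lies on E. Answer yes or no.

y² = 9² ≡ 23; x³ + 23x + 18 = 12714 ≡ 12 (mod 29). 23 ≠ 12.

no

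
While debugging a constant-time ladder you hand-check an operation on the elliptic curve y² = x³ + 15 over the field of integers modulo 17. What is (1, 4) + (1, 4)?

tangent at (1, 4): λ = (3·1² + 0)/(2·4) ≡ 3/8. 8⁻¹ ≡ 15 (mod 17) since 8·15 = 120 ≡ 1, so λ ≡ 3·15 ≡ 11.
  x = λ² - 1 - 1 = 121 - 2 ≡ 0; y = λ·(1 - 0) - 4 ≡ 7. → (0, 7)

(0, 7)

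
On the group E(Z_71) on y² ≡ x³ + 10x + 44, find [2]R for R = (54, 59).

tangent at (54, 59): λ = (3·54² + 10)/(2·59) ≡ 25/47. 47⁻¹ ≡ 68 (mod 71), so λ ≡ 25·68 ≡ 67.
  x = λ² - 54 - 54 = 4489 - 108 ≡ 50; y = λ·(54 - 50) - 59 ≡ 67. → (50, 67)

(50, 67)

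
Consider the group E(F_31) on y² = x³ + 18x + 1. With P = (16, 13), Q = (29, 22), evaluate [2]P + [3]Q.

First 2P:
Repeated addition: build up to 2P.
2P: tangent at (16, 13): λ = (3·16² + 18)/(2·13) ≡ 11/26. 26⁻¹ ≡ 6 (mod 31), so λ ≡ 11·6 ≡ 4.
  x = λ² - 16 - 16 = 16 - 32 ≡ 15; y = λ·(16 - 15) - 13 ≡ 22. → (15, 22)
2P = (15, 22).
Next 3Q:
Repeated addition: build up to 3Q.
2Q: tangent at (29, 22): λ = (3·29² + 18)/(2·22) ≡ 30/13. 13⁻¹ ≡ 12 (mod 31), so λ ≡ 30·12 ≡ 19.
  x = λ² - 29 - 29 = 361 - 58 ≡ 24; y = λ·(29 - 24) - 22 ≡ 11. → (24, 11)
3Q: (24, 11) + (29, 22). λ = (22 - 11)/(29 - 24) ≡ 11/5 mod 31. 5⁻¹ ≡ 25 (mod 31), so λ ≡ 27.
  x = λ² - 24 - 29 = 729 - 53 ≡ 25; y = λ·(24 - 25) - 11 ≡ 24. → (25, 24)
3Q = (25, 24).
Finally 2P + 3Q:
(15, 22) + (25, 24). λ = (24 - 22)/(25 - 15) ≡ 2/10 mod 31. 10⁻¹ ≡ 28 (mod 31), so λ ≡ 25.
  x = λ² - 15 - 25 = 625 - 40 ≡ 27; y = λ·(15 - 27) - 22 ≡ 19. → (27, 19)

(27, 19)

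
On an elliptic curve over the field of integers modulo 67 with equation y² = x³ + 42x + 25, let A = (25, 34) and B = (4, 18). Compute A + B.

(25, 34) + (4, 18). λ = (18 - 34)/(4 - 25) ≡ 51/46 mod 67. 46⁻¹ ≡ 51 (mod 67) since 46·51 = 2346 ≡ 1, so λ ≡ 55.
  x = λ² - 25 - 4 = 3025 - 29 ≡ 48; y = λ·(25 - 48) - 34 ≡ 41. → (48, 41)

(48, 41)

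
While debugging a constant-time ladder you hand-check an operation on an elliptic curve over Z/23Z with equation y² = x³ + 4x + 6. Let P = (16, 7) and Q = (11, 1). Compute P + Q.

(14, 0)

(16, 7) + (11, 1). λ = (1 - 7)/(11 - 16) ≡ 17/18 mod 23. 18⁻¹ ≡ 9 (mod 23), so λ ≡ 15.
  x = λ² - 16 - 11 = 225 - 27 ≡ 14; y = λ·(16 - 14) - 7 ≡ 0. → (14, 0)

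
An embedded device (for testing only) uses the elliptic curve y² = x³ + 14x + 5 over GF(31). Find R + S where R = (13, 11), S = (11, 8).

(17, 14)

(13, 11) + (11, 8). λ = (8 - 11)/(11 - 13) ≡ 28/29 mod 31. 29⁻¹ ≡ 15 (mod 31), so λ ≡ 17.
  x = λ² - 13 - 11 = 289 - 24 ≡ 17; y = λ·(13 - 17) - 11 ≡ 14. → (17, 14)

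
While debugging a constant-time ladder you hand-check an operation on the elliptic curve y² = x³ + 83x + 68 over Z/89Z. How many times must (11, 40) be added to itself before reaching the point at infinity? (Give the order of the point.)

2P: tangent at (11, 40): λ = (3·11² + 83)/(2·40) ≡ 1/80. 80⁻¹ ≡ 79 (mod 89) since 80·79 = 6320 ≡ 1, so λ ≡ 1·79 ≡ 79.
  x = λ² - 11 - 11 = 6241 - 22 ≡ 78; y = λ·(11 - 78) - 40 ≡ 7. → (78, 7)
3P: (78, 7) + (11, 40). λ = (40 - 7)/(11 - 78) ≡ 33/22 mod 89. 22⁻¹ ≡ 85 (mod 89) since 22·85 = 1870 ≡ 1, so λ ≡ 46.
  x = λ² - 78 - 11 = 2116 - 89 ≡ 69; y = λ·(78 - 69) - 7 ≡ 51. → (69, 51)
4P: (69, 51) + (11, 40). λ = (40 - 51)/(11 - 69) ≡ 78/31 mod 89. 31⁻¹ ≡ 23 (mod 89) since 31·23 = 713 ≡ 1, so λ ≡ 14.
  x = λ² - 69 - 11 = 196 - 80 ≡ 27; y = λ·(69 - 27) - 51 ≡ 3. → (27, 3)
5P: (27, 3) + (11, 40). λ = (40 - 3)/(11 - 27) ≡ 37/73 mod 89. 73⁻¹ ≡ 50 (mod 89) since 73·50 = 3650 ≡ 1, so λ ≡ 70.
  x = λ² - 27 - 11 = 4900 - 38 ≡ 56; y = λ·(27 - 56) - 3 ≡ 14. → (56, 14)
6P: (56, 14) + (11, 40). λ = (40 - 14)/(11 - 56) ≡ 26/44 mod 89. 44⁻¹ ≡ 87 (mod 89), so λ ≡ 37.
  x = λ² - 56 - 11 = 1369 - 67 ≡ 56; y = λ·(56 - 56) - 14 ≡ 75. → (56, 75)
7P: (56, 75) + (11, 40). λ = (40 - 75)/(11 - 56) ≡ 54/44 mod 89. 44⁻¹ ≡ 87 (mod 89), so λ ≡ 70.
  x = λ² - 56 - 11 = 4900 - 67 ≡ 27; y = λ·(56 - 27) - 75 ≡ 86. → (27, 86)
8P: (27, 86) + (11, 40). λ = (40 - 86)/(11 - 27) ≡ 43/73 mod 89. 73⁻¹ ≡ 50 (mod 89), so λ ≡ 14.
  x = λ² - 27 - 11 = 196 - 38 ≡ 69; y = λ·(27 - 69) - 86 ≡ 38. → (69, 38)
9P: (69, 38) + (11, 40). λ = (40 - 38)/(11 - 69) ≡ 2/31 mod 89. 31⁻¹ ≡ 23 (mod 89), so λ ≡ 46.
  x = λ² - 69 - 11 = 2116 - 80 ≡ 78; y = λ·(69 - 78) - 38 ≡ 82. → (78, 82)
10P: (78, 82) + (11, 40). λ = (40 - 82)/(11 - 78) ≡ 47/22 mod 89. 22⁻¹ ≡ 85 (mod 89), so λ ≡ 79.
  x = λ² - 78 - 11 = 6241 - 89 ≡ 11; y = λ·(78 - 11) - 82 ≡ 49. → (11, 49)
11P: (11, 49) + (11, 40): same x and y₁ ≡ -y₂, so the sum is the point at infinity.
11P = the point at infinity, so the order is 11.

11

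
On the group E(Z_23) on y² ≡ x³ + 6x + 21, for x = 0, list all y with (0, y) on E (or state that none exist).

none

x³ + 6x + 21 = 21 ≡ 21 (mod 23).
21 is a non-residue mod 23; no y exists.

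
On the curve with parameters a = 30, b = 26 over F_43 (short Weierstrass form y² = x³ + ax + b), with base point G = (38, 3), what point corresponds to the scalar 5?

(5, 0)

Double-and-add on 5 = (101)₂. Start with G = (38, 3) for the leading 1-bit.
double: tangent at (38, 3): λ = (3·38² + 30)/(2·3) ≡ 19/6. 6⁻¹ ≡ 36 (mod 43) since 6·36 = 216 ≡ 1, so λ ≡ 19·36 ≡ 39.
  x = λ² - 38 - 38 = 1521 - 76 ≡ 26; y = λ·(38 - 26) - 3 ≡ 35. → (26, 35)
double: tangent at (26, 35): λ = (3·26² + 30)/(2·35) ≡ 37/27. 27⁻¹ ≡ 8 (mod 43) since 27·8 = 216 ≡ 1, so λ ≡ 37·8 ≡ 38.
  x = λ² - 26 - 26 = 1444 - 52 ≡ 16; y = λ·(26 - 16) - 35 ≡ 1. → (16, 1)
add G: (16, 1) + (38, 3). λ = (3 - 1)/(38 - 16) ≡ 2/22 mod 43. 22⁻¹ ≡ 2 (mod 43), so λ ≡ 4.
  x = λ² - 16 - 38 = 16 - 54 ≡ 5; y = λ·(16 - 5) - 1 ≡ 0. → (5, 0)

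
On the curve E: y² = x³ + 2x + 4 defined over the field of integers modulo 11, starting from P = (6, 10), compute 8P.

(3, 2)

Double-and-add on 8 = (1000)₂. Start with P = (6, 10) for the leading 1-bit.
double: tangent at (6, 10): λ = (3·6² + 2)/(2·10) ≡ 0/9. 9⁻¹ ≡ 5 (mod 11), so λ ≡ 0·5 ≡ 0.
  x = λ² - 6 - 6 = 0 - 12 ≡ 10; y = λ·(6 - 10) - 10 ≡ 1. → (10, 1)
double: tangent at (10, 1): λ = (3·10² + 2)/(2·1) ≡ 5/2. 2⁻¹ ≡ 6 (mod 11), so λ ≡ 5·6 ≡ 8.
  x = λ² - 10 - 10 = 64 - 20 ≡ 0; y = λ·(10 - 0) - 1 ≡ 2. → (0, 2)
double: tangent at (0, 2): λ = (3·0² + 2)/(2·2) ≡ 2/4. 4⁻¹ ≡ 3 (mod 11) since 4·3 = 12 ≡ 1, so λ ≡ 2·3 ≡ 6.
  x = λ² - 0 - 0 = 36 - 0 ≡ 3; y = λ·(0 - 3) - 2 ≡ 2. → (3, 2)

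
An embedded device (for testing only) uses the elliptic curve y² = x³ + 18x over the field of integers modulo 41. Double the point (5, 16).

tangent at (5, 16): λ = (3·5² + 18)/(2·16) ≡ 11/32. 32⁻¹ ≡ 9 (mod 41), so λ ≡ 11·9 ≡ 17.
  x = λ² - 5 - 5 = 289 - 10 ≡ 33; y = λ·(5 - 33) - 16 ≡ 0. → (33, 0)

(33, 0)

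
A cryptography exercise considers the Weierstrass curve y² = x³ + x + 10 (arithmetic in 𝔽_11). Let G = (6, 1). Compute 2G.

tangent at (6, 1): λ = (3·6² + 1)/(2·1) ≡ 10/2. 2⁻¹ ≡ 6 (mod 11), so λ ≡ 10·6 ≡ 5.
  x = λ² - 6 - 6 = 25 - 12 ≡ 2; y = λ·(6 - 2) - 1 ≡ 8. → (2, 8)

(2, 8)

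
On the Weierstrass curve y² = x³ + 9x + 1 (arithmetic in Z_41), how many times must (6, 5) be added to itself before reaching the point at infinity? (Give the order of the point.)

2P: tangent at (6, 5): λ = (3·6² + 9)/(2·5) ≡ 35/10. 10⁻¹ ≡ 37 (mod 41), so λ ≡ 35·37 ≡ 24.
  x = λ² - 6 - 6 = 576 - 12 ≡ 31; y = λ·(6 - 31) - 5 ≡ 10. → (31, 10)
3P: (31, 10) + (6, 5). λ = (5 - 10)/(6 - 31) ≡ 36/16 mod 41. 16⁻¹ ≡ 18 (mod 41), so λ ≡ 33.
  x = λ² - 31 - 6 = 1089 - 37 ≡ 27; y = λ·(31 - 27) - 10 ≡ 40. → (27, 40)
4P: (27, 40) + (6, 5). λ = (5 - 40)/(6 - 27) ≡ 6/20 mod 41. 20⁻¹ ≡ 39 (mod 41), so λ ≡ 29.
  x = λ² - 27 - 6 = 841 - 33 ≡ 29; y = λ·(27 - 29) - 40 ≡ 25. → (29, 25)
5P: (29, 25) + (6, 5). λ = (5 - 25)/(6 - 29) ≡ 21/18 mod 41. 18⁻¹ ≡ 16 (mod 41), so λ ≡ 8.
  x = λ² - 29 - 6 = 64 - 35 ≡ 29; y = λ·(29 - 29) - 25 ≡ 16. → (29, 16)
6P: (29, 16) + (6, 5). λ = (5 - 16)/(6 - 29) ≡ 30/18 mod 41. 18⁻¹ ≡ 16 (mod 41), so λ ≡ 29.
  x = λ² - 29 - 6 = 841 - 35 ≡ 27; y = λ·(29 - 27) - 16 ≡ 1. → (27, 1)
7P: (27, 1) + (6, 5). λ = (5 - 1)/(6 - 27) ≡ 4/20 mod 41. 20⁻¹ ≡ 39 (mod 41) since 20·39 = 780 ≡ 1, so λ ≡ 33.
  x = λ² - 27 - 6 = 1089 - 33 ≡ 31; y = λ·(27 - 31) - 1 ≡ 31. → (31, 31)
8P: (31, 31) + (6, 5). λ = (5 - 31)/(6 - 31) ≡ 15/16 mod 41. 16⁻¹ ≡ 18 (mod 41), so λ ≡ 24.
  x = λ² - 31 - 6 = 576 - 37 ≡ 6; y = λ·(31 - 6) - 31 ≡ 36. → (6, 36)
9P: (6, 36) + (6, 5): same x and y₁ ≡ -y₂, so the sum is the point at infinity.
9P = the point at infinity, so the order is 9.

9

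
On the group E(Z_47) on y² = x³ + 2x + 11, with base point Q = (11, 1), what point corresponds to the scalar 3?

(44, 5)

Repeated addition: build up to 3Q.
2Q: tangent at (11, 1): λ = (3·11² + 2)/(2·1) ≡ 36/2. 2⁻¹ ≡ 24 (mod 47), so λ ≡ 36·24 ≡ 18.
  x = λ² - 11 - 11 = 324 - 22 ≡ 20; y = λ·(11 - 20) - 1 ≡ 25. → (20, 25)
3Q: (20, 25) + (11, 1). λ = (1 - 25)/(11 - 20) ≡ 23/38 mod 47. 38⁻¹ ≡ 26 (mod 47) since 38·26 = 988 ≡ 1, so λ ≡ 34.
  x = λ² - 20 - 11 = 1156 - 31 ≡ 44; y = λ·(20 - 44) - 25 ≡ 5. → (44, 5)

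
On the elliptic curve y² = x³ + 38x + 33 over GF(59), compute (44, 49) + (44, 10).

O

The two points share x = 44 and their y-coordinates satisfy 49 + 10 ≡ 0 (mod 59), so they are inverses. Their sum is the point at infinity.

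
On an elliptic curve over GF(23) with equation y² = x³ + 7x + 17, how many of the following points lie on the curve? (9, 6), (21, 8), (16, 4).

2

(9, 6): 6² ≡ 13, rhs ≡ 4 → off.
(21, 8): 8² ≡ 18, rhs ≡ 18 → on.
(16, 4): 4² ≡ 16, rhs ≡ 16 → on.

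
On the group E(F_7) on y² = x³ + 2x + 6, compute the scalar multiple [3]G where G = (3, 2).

(1, 4)

Repeated addition: build up to 3G.
2G: tangent at (3, 2): λ = (3·3² + 2)/(2·2) ≡ 1/4. 4⁻¹ ≡ 2 (mod 7) since 4·2 = 8 ≡ 1, so λ ≡ 1·2 ≡ 2.
  x = λ² - 3 - 3 = 4 - 6 ≡ 5; y = λ·(3 - 5) - 2 ≡ 1. → (5, 1)
3G: (5, 1) + (3, 2). λ = (2 - 1)/(3 - 5) ≡ 1/5 mod 7. 5⁻¹ ≡ 3 (mod 7) since 5·3 = 15 ≡ 1, so λ ≡ 3.
  x = λ² - 5 - 3 = 9 - 8 ≡ 1; y = λ·(5 - 1) - 1 ≡ 4. → (1, 4)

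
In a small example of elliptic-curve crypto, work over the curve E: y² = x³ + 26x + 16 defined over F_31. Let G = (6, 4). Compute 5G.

(0, 27)

Double-and-add on 5 = (101)₂. Start with G = (6, 4) for the leading 1-bit.
double: tangent at (6, 4): λ = (3·6² + 26)/(2·4) ≡ 10/8. 8⁻¹ ≡ 4 (mod 31), so λ ≡ 10·4 ≡ 9.
  x = λ² - 6 - 6 = 81 - 12 ≡ 7; y = λ·(6 - 7) - 4 ≡ 18. → (7, 18)
double: tangent at (7, 18): λ = (3·7² + 26)/(2·18) ≡ 18/5. 5⁻¹ ≡ 25 (mod 31) since 5·25 = 125 ≡ 1, so λ ≡ 18·25 ≡ 16.
  x = λ² - 7 - 7 = 256 - 14 ≡ 25; y = λ·(7 - 25) - 18 ≡ 4. → (25, 4)
add G: (25, 4) + (6, 4). λ = (4 - 4)/(6 - 25) ≡ 0/12 mod 31. 12⁻¹ ≡ 13 (mod 31) since 12·13 = 156 ≡ 1, so λ ≡ 0.
  x = λ² - 25 - 6 = 0 - 31 ≡ 0; y = λ·(25 - 0) - 4 ≡ 27. → (0, 27)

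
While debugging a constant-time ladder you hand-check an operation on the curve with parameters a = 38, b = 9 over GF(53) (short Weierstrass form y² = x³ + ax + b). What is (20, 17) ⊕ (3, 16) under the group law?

(19, 8)

(20, 17) + (3, 16). λ = (16 - 17)/(3 - 20) ≡ 52/36 mod 53. 36⁻¹ ≡ 28 (mod 53) since 36·28 = 1008 ≡ 1, so λ ≡ 25.
  x = λ² - 20 - 3 = 625 - 23 ≡ 19; y = λ·(20 - 19) - 17 ≡ 8. → (19, 8)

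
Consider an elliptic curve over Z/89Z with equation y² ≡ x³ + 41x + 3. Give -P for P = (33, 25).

-(33, 25) = (33, -25 mod 89) = (33, 64).

(33, 64)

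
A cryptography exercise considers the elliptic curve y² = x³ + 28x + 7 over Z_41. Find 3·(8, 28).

(32, 16)

Write G = (8, 28).
Repeated addition: build up to 3G.
2G: tangent at (8, 28): λ = (3·8² + 28)/(2·28) ≡ 15/15. 15⁻¹ ≡ 11 (mod 41) since 15·11 = 165 ≡ 1, so λ ≡ 15·11 ≡ 1.
  x = λ² - 8 - 8 = 1 - 16 ≡ 26; y = λ·(8 - 26) - 28 ≡ 36. → (26, 36)
3G: (26, 36) + (8, 28). λ = (28 - 36)/(8 - 26) ≡ 33/23 mod 41. 23⁻¹ ≡ 25 (mod 41), so λ ≡ 5.
  x = λ² - 26 - 8 = 25 - 34 ≡ 32; y = λ·(26 - 32) - 36 ≡ 16. → (32, 16)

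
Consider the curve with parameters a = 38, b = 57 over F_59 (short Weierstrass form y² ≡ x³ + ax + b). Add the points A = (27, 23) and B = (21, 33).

(40, 38)

(27, 23) + (21, 33). λ = (33 - 23)/(21 - 27) ≡ 10/53 mod 59. 53⁻¹ ≡ 49 (mod 59), so λ ≡ 18.
  x = λ² - 27 - 21 = 324 - 48 ≡ 40; y = λ·(27 - 40) - 23 ≡ 38. → (40, 38)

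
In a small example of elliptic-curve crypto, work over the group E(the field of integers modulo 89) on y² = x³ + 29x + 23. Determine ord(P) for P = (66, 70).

2P: tangent at (66, 70): λ = (3·66² + 29)/(2·70) ≡ 14/51. 51⁻¹ ≡ 7 (mod 89), so λ ≡ 14·7 ≡ 9.
  x = λ² - 66 - 66 = 81 - 132 ≡ 38; y = λ·(66 - 38) - 70 ≡ 4. → (38, 4)
3P: (38, 4) + (66, 70). λ = (70 - 4)/(66 - 38) ≡ 66/28 mod 89. 28⁻¹ ≡ 35 (mod 89) since 28·35 = 980 ≡ 1, so λ ≡ 85.
  x = λ² - 38 - 66 = 7225 - 104 ≡ 1; y = λ·(38 - 1) - 4 ≡ 26. → (1, 26)
4P: (1, 26) + (66, 70). λ = (70 - 26)/(66 - 1) ≡ 44/65 mod 89. 65⁻¹ ≡ 63 (mod 89), so λ ≡ 13.
  x = λ² - 1 - 66 = 169 - 67 ≡ 13; y = λ·(1 - 13) - 26 ≡ 85. → (13, 85)
5P: (13, 85) + (66, 70). λ = (70 - 85)/(66 - 13) ≡ 74/53 mod 89. 53⁻¹ ≡ 42 (mod 89), so λ ≡ 82.
  x = λ² - 13 - 66 = 6724 - 79 ≡ 59; y = λ·(13 - 59) - 85 ≡ 59. → (59, 59)
6P: (59, 59) + (66, 70). λ = (70 - 59)/(66 - 59) ≡ 11/7 mod 89. 7⁻¹ ≡ 51 (mod 89), so λ ≡ 27.
  x = λ² - 59 - 66 = 729 - 125 ≡ 70; y = λ·(59 - 70) - 59 ≡ 0. → (70, 0)
7P: (70, 0) + (66, 70). λ = (70 - 0)/(66 - 70) ≡ 70/85 mod 89. 85⁻¹ ≡ 22 (mod 89), so λ ≡ 27.
  x = λ² - 70 - 66 = 729 - 136 ≡ 59; y = λ·(70 - 59) - 0 ≡ 30. → (59, 30)
8P: (59, 30) + (66, 70). λ = (70 - 30)/(66 - 59) ≡ 40/7 mod 89. 7⁻¹ ≡ 51 (mod 89), so λ ≡ 82.
  x = λ² - 59 - 66 = 6724 - 125 ≡ 13; y = λ·(59 - 13) - 30 ≡ 4. → (13, 4)
9P: (13, 4) + (66, 70). λ = (70 - 4)/(66 - 13) ≡ 66/53 mod 89. 53⁻¹ ≡ 42 (mod 89), so λ ≡ 13.
  x = λ² - 13 - 66 = 169 - 79 ≡ 1; y = λ·(13 - 1) - 4 ≡ 63. → (1, 63)
10P: (1, 63) + (66, 70). λ = (70 - 63)/(66 - 1) ≡ 7/65 mod 89. 65⁻¹ ≡ 63 (mod 89), so λ ≡ 85.
  x = λ² - 1 - 66 = 7225 - 67 ≡ 38; y = λ·(1 - 38) - 63 ≡ 85. → (38, 85)
11P: (38, 85) + (66, 70). λ = (70 - 85)/(66 - 38) ≡ 74/28 mod 89. 28⁻¹ ≡ 35 (mod 89) since 28·35 = 980 ≡ 1, so λ ≡ 9.
  x = λ² - 38 - 66 = 81 - 104 ≡ 66; y = λ·(38 - 66) - 85 ≡ 19. → (66, 19)
12P: (66, 19) + (66, 70): same x and y₁ ≡ -y₂, so the sum is ∞.
12P = ∞, so the order is 12.

12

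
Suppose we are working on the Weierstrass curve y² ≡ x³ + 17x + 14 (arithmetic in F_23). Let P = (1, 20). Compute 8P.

Repeated addition: build up to 8P.
2P: tangent at (1, 20): λ = (3·1² + 17)/(2·20) ≡ 20/17. 17⁻¹ ≡ 19 (mod 23), so λ ≡ 20·19 ≡ 12.
  x = λ² - 1 - 1 = 144 - 2 ≡ 4; y = λ·(1 - 4) - 20 ≡ 13. → (4, 13)
3P: (4, 13) + (1, 20). λ = (20 - 13)/(1 - 4) ≡ 7/20 mod 23. 20⁻¹ ≡ 15 (mod 23), so λ ≡ 13.
  x = λ² - 4 - 1 = 169 - 5 ≡ 3; y = λ·(4 - 3) - 13 ≡ 0. → (3, 0)
4P: (3, 0) + (1, 20). λ = (20 - 0)/(1 - 3) ≡ 20/21 mod 23. 21⁻¹ ≡ 11 (mod 23), so λ ≡ 13.
  x = λ² - 3 - 1 = 169 - 4 ≡ 4; y = λ·(3 - 4) - 0 ≡ 10. → (4, 10)
5P: (4, 10) + (1, 20). λ = (20 - 10)/(1 - 4) ≡ 10/20 mod 23. 20⁻¹ ≡ 15 (mod 23) since 20·15 = 300 ≡ 1, so λ ≡ 12.
  x = λ² - 4 - 1 = 144 - 5 ≡ 1; y = λ·(4 - 1) - 10 ≡ 3. → (1, 3)
6P: (1, 3) + (1, 20): same x and y₁ ≡ -y₂, so the sum is O.
7P: O + (1, 20) = (1, 20) (identity).
8P: tangent at (1, 20): λ = (3·1² + 17)/(2·20) ≡ 20/17. 17⁻¹ ≡ 19 (mod 23), so λ ≡ 20·19 ≡ 12.
  x = λ² - 1 - 1 = 144 - 2 ≡ 4; y = λ·(1 - 4) - 20 ≡ 13. → (4, 13)

(4, 13)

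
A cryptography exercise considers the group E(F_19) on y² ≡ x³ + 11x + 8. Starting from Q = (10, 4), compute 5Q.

(16, 9)

Repeated addition: build up to 5Q.
2Q: tangent at (10, 4): λ = (3·10² + 11)/(2·4) ≡ 7/8. 8⁻¹ ≡ 12 (mod 19), so λ ≡ 7·12 ≡ 8.
  x = λ² - 10 - 10 = 64 - 20 ≡ 6; y = λ·(10 - 6) - 4 ≡ 9. → (6, 9)
3Q: (6, 9) + (10, 4). λ = (4 - 9)/(10 - 6) ≡ 14/4 mod 19. 4⁻¹ ≡ 5 (mod 19) since 4·5 = 20 ≡ 1, so λ ≡ 13.
  x = λ² - 6 - 10 = 169 - 16 ≡ 1; y = λ·(6 - 1) - 9 ≡ 18. → (1, 18)
4Q: (1, 18) + (10, 4). λ = (4 - 18)/(10 - 1) ≡ 5/9 mod 19. 9⁻¹ ≡ 17 (mod 19), so λ ≡ 9.
  x = λ² - 1 - 10 = 81 - 11 ≡ 13; y = λ·(1 - 13) - 18 ≡ 7. → (13, 7)
5Q: (13, 7) + (10, 4). λ = (4 - 7)/(10 - 13) ≡ 16/16 mod 19. 16⁻¹ ≡ 6 (mod 19), so λ ≡ 1.
  x = λ² - 13 - 10 = 1 - 23 ≡ 16; y = λ·(13 - 16) - 7 ≡ 9. → (16, 9)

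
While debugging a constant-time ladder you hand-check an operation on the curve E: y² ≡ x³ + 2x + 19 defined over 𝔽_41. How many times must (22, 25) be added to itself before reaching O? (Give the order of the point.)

11

2P: tangent at (22, 25): λ = (3·22² + 2)/(2·25) ≡ 19/9. 9⁻¹ ≡ 32 (mod 41), so λ ≡ 19·32 ≡ 34.
  x = λ² - 22 - 22 = 1156 - 44 ≡ 5; y = λ·(22 - 5) - 25 ≡ 20. → (5, 20)
3P: (5, 20) + (22, 25). λ = (25 - 20)/(22 - 5) ≡ 5/17 mod 41. 17⁻¹ ≡ 29 (mod 41) since 17·29 = 493 ≡ 1, so λ ≡ 22.
  x = λ² - 5 - 22 = 484 - 27 ≡ 6; y = λ·(5 - 6) - 20 ≡ 40. → (6, 40)
4P: (6, 40) + (22, 25). λ = (25 - 40)/(22 - 6) ≡ 26/16 mod 41. 16⁻¹ ≡ 18 (mod 41) since 16·18 = 288 ≡ 1, so λ ≡ 17.
  x = λ² - 6 - 22 = 289 - 28 ≡ 15; y = λ·(6 - 15) - 40 ≡ 12. → (15, 12)
5P: (15, 12) + (22, 25). λ = (25 - 12)/(22 - 15) ≡ 13/7 mod 41. 7⁻¹ ≡ 6 (mod 41), so λ ≡ 37.
  x = λ² - 15 - 22 = 1369 - 37 ≡ 20; y = λ·(15 - 20) - 12 ≡ 8. → (20, 8)
6P: (20, 8) + (22, 25). λ = (25 - 8)/(22 - 20) ≡ 17/2 mod 41. 2⁻¹ ≡ 21 (mod 41), so λ ≡ 29.
  x = λ² - 20 - 22 = 841 - 42 ≡ 20; y = λ·(20 - 20) - 8 ≡ 33. → (20, 33)
7P: (20, 33) + (22, 25). λ = (25 - 33)/(22 - 20) ≡ 33/2 mod 41. 2⁻¹ ≡ 21 (mod 41), so λ ≡ 37.
  x = λ² - 20 - 22 = 1369 - 42 ≡ 15; y = λ·(20 - 15) - 33 ≡ 29. → (15, 29)
8P: (15, 29) + (22, 25). λ = (25 - 29)/(22 - 15) ≡ 37/7 mod 41. 7⁻¹ ≡ 6 (mod 41) since 7·6 = 42 ≡ 1, so λ ≡ 17.
  x = λ² - 15 - 22 = 289 - 37 ≡ 6; y = λ·(15 - 6) - 29 ≡ 1. → (6, 1)
9P: (6, 1) + (22, 25). λ = (25 - 1)/(22 - 6) ≡ 24/16 mod 41. 16⁻¹ ≡ 18 (mod 41) since 16·18 = 288 ≡ 1, so λ ≡ 22.
  x = λ² - 6 - 22 = 484 - 28 ≡ 5; y = λ·(6 - 5) - 1 ≡ 21. → (5, 21)
10P: (5, 21) + (22, 25). λ = (25 - 21)/(22 - 5) ≡ 4/17 mod 41. 17⁻¹ ≡ 29 (mod 41), so λ ≡ 34.
  x = λ² - 5 - 22 = 1156 - 27 ≡ 22; y = λ·(5 - 22) - 21 ≡ 16. → (22, 16)
11P: (22, 16) + (22, 25): same x and y₁ ≡ -y₂, so the sum is O.
11P = O, so the order is 11.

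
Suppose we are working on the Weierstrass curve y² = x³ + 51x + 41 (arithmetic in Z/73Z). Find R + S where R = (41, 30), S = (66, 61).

(41, 30) + (66, 61). λ = (61 - 30)/(66 - 41) ≡ 31/25 mod 73. 25⁻¹ ≡ 38 (mod 73) since 25·38 = 950 ≡ 1, so λ ≡ 10.
  x = λ² - 41 - 66 = 100 - 107 ≡ 66; y = λ·(41 - 66) - 30 ≡ 12. → (66, 12)

(66, 12)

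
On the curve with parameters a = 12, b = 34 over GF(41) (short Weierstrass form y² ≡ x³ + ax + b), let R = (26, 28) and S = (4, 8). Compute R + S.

(26, 28) + (4, 8). λ = (8 - 28)/(4 - 26) ≡ 21/19 mod 41. 19⁻¹ ≡ 13 (mod 41) since 19·13 = 247 ≡ 1, so λ ≡ 27.
  x = λ² - 26 - 4 = 729 - 30 ≡ 2; y = λ·(26 - 2) - 28 ≡ 5. → (2, 5)

(2, 5)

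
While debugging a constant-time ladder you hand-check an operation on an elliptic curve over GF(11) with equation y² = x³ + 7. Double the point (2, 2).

(5, 0)

tangent at (2, 2): λ = (3·2² + 0)/(2·2) ≡ 1/4. 4⁻¹ ≡ 3 (mod 11), so λ ≡ 1·3 ≡ 3.
  x = λ² - 2 - 2 = 9 - 4 ≡ 5; y = λ·(2 - 5) - 2 ≡ 0. → (5, 0)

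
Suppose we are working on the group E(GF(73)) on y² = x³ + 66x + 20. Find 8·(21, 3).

(48, 51)

Write P = (21, 3).
Double-and-add on 8 = (1000)₂. Start with P = (21, 3) for the leading 1-bit.
double: tangent at (21, 3): λ = (3·21² + 66)/(2·3) ≡ 2/6. 6⁻¹ ≡ 61 (mod 73) since 6·61 = 366 ≡ 1, so λ ≡ 2·61 ≡ 49.
  x = λ² - 21 - 21 = 2401 - 42 ≡ 23; y = λ·(21 - 23) - 3 ≡ 45. → (23, 45)
double: tangent at (23, 45): λ = (3·23² + 66)/(2·45) ≡ 47/17. 17⁻¹ ≡ 43 (mod 73), so λ ≡ 47·43 ≡ 50.
  x = λ² - 23 - 23 = 2500 - 46 ≡ 45; y = λ·(23 - 45) - 45 ≡ 23. → (45, 23)
double: tangent at (45, 23): λ = (3·45² + 66)/(2·23) ≡ 9/46. 46⁻¹ ≡ 27 (mod 73), so λ ≡ 9·27 ≡ 24.
  x = λ² - 45 - 45 = 576 - 90 ≡ 48; y = λ·(45 - 48) - 23 ≡ 51. → (48, 51)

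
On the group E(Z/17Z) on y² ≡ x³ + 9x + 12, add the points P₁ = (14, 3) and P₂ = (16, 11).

(3, 7)

(14, 3) + (16, 11). λ = (11 - 3)/(16 - 14) ≡ 8/2 mod 17. 2⁻¹ ≡ 9 (mod 17) since 2·9 = 18 ≡ 1, so λ ≡ 4.
  x = λ² - 14 - 16 = 16 - 30 ≡ 3; y = λ·(14 - 3) - 3 ≡ 7. → (3, 7)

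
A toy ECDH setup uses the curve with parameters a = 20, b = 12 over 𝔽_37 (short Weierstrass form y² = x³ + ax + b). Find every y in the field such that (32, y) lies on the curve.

3, 34

x³ + 20x + 12 = 33420 ≡ 9 (mod 37).
Square roots of 9 mod 37: 3 and 34 (since 3² = 9 ≡ 9).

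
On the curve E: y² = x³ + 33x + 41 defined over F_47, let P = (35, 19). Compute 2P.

(4, 40)

tangent at (35, 19): λ = (3·35² + 33)/(2·19) ≡ 42/38. 38⁻¹ ≡ 26 (mod 47), so λ ≡ 42·26 ≡ 11.
  x = λ² - 35 - 35 = 121 - 70 ≡ 4; y = λ·(35 - 4) - 19 ≡ 40. → (4, 40)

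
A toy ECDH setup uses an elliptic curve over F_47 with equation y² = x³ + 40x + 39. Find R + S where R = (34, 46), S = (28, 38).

(34, 46) + (28, 38). λ = (38 - 46)/(28 - 34) ≡ 39/41 mod 47. 41⁻¹ ≡ 39 (mod 47), so λ ≡ 17.
  x = λ² - 34 - 28 = 289 - 62 ≡ 39; y = λ·(34 - 39) - 46 ≡ 10. → (39, 10)

(39, 10)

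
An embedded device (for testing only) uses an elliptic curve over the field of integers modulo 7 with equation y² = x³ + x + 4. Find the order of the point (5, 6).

10

2P: tangent at (5, 6): λ = (3·5² + 1)/(2·6) ≡ 6/5. 5⁻¹ ≡ 3 (mod 7), so λ ≡ 6·3 ≡ 4.
  x = λ² - 5 - 5 = 16 - 10 ≡ 6; y = λ·(5 - 6) - 6 ≡ 4. → (6, 4)
3P: (6, 4) + (5, 6). λ = (6 - 4)/(5 - 6) ≡ 2/6 mod 7. 6⁻¹ ≡ 6 (mod 7) since 6·6 = 36 ≡ 1, so λ ≡ 5.
  x = λ² - 6 - 5 = 25 - 11 ≡ 0; y = λ·(6 - 0) - 4 ≡ 5. → (0, 5)
4P: (0, 5) + (5, 6). λ = (6 - 5)/(5 - 0) ≡ 1/5 mod 7. 5⁻¹ ≡ 3 (mod 7), so λ ≡ 3.
  x = λ² - 0 - 5 = 9 - 5 ≡ 4; y = λ·(0 - 4) - 5 ≡ 4. → (4, 4)
5P: (4, 4) + (5, 6). λ = (6 - 4)/(5 - 4) ≡ 2/1 mod 7. 1⁻¹ ≡ 1 (mod 7), so λ ≡ 2.
  x = λ² - 4 - 5 = 4 - 9 ≡ 2; y = λ·(4 - 2) - 4 ≡ 0. → (2, 0)
6P: (2, 0) + (5, 6). λ = (6 - 0)/(5 - 2) ≡ 6/3 mod 7. 3⁻¹ ≡ 5 (mod 7), so λ ≡ 2.
  x = λ² - 2 - 5 = 4 - 7 ≡ 4; y = λ·(2 - 4) - 0 ≡ 3. → (4, 3)
7P: (4, 3) + (5, 6). λ = (6 - 3)/(5 - 4) ≡ 3/1 mod 7. 1⁻¹ ≡ 1 (mod 7), so λ ≡ 3.
  x = λ² - 4 - 5 = 9 - 9 ≡ 0; y = λ·(4 - 0) - 3 ≡ 2. → (0, 2)
8P: (0, 2) + (5, 6). λ = (6 - 2)/(5 - 0) ≡ 4/5 mod 7. 5⁻¹ ≡ 3 (mod 7), so λ ≡ 5.
  x = λ² - 0 - 5 = 25 - 5 ≡ 6; y = λ·(0 - 6) - 2 ≡ 3. → (6, 3)
9P: (6, 3) + (5, 6). λ = (6 - 3)/(5 - 6) ≡ 3/6 mod 7. 6⁻¹ ≡ 6 (mod 7) since 6·6 = 36 ≡ 1, so λ ≡ 4.
  x = λ² - 6 - 5 = 16 - 11 ≡ 5; y = λ·(6 - 5) - 3 ≡ 1. → (5, 1)
10P: (5, 1) + (5, 6): same x and y₁ ≡ -y₂, so the sum is ∞.
10P = ∞, so the order is 10.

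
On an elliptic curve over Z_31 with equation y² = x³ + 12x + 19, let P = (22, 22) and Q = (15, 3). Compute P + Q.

(2, 19)

(22, 22) + (15, 3). λ = (3 - 22)/(15 - 22) ≡ 12/24 mod 31. 24⁻¹ ≡ 22 (mod 31) since 24·22 = 528 ≡ 1, so λ ≡ 16.
  x = λ² - 22 - 15 = 256 - 37 ≡ 2; y = λ·(22 - 2) - 22 ≡ 19. → (2, 19)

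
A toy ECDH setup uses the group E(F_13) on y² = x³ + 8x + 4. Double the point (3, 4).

tangent at (3, 4): λ = (3·3² + 8)/(2·4) ≡ 9/8. 8⁻¹ ≡ 5 (mod 13), so λ ≡ 9·5 ≡ 6.
  x = λ² - 3 - 3 = 36 - 6 ≡ 4; y = λ·(3 - 4) - 4 ≡ 3. → (4, 3)

(4, 3)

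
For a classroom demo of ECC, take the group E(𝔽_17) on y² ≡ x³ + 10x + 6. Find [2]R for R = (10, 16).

tangent at (10, 16): λ = (3·10² + 10)/(2·16) ≡ 4/15. 15⁻¹ ≡ 8 (mod 17) since 15·8 = 120 ≡ 1, so λ ≡ 4·8 ≡ 15.
  x = λ² - 10 - 10 = 225 - 20 ≡ 1; y = λ·(10 - 1) - 16 ≡ 0. → (1, 0)

(1, 0)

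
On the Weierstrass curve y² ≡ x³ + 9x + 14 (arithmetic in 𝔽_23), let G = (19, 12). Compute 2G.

(14, 20)

tangent at (19, 12): λ = (3·19² + 9)/(2·12) ≡ 11/1. 1⁻¹ ≡ 1 (mod 23) since 1·1 = 1 ≡ 1, so λ ≡ 11·1 ≡ 11.
  x = λ² - 19 - 19 = 121 - 38 ≡ 14; y = λ·(19 - 14) - 12 ≡ 20. → (14, 20)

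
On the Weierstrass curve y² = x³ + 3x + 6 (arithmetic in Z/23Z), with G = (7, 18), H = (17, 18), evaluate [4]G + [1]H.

First 4G:
Repeated addition: build up to 4G.
2G: tangent at (7, 18): λ = (3·7² + 3)/(2·18) ≡ 12/13. 13⁻¹ ≡ 16 (mod 23), so λ ≡ 12·16 ≡ 8.
  x = λ² - 7 - 7 = 64 - 14 ≡ 4; y = λ·(7 - 4) - 18 ≡ 6. → (4, 6)
3G: (4, 6) + (7, 18). λ = (18 - 6)/(7 - 4) ≡ 12/3 mod 23. 3⁻¹ ≡ 8 (mod 23), so λ ≡ 4.
  x = λ² - 4 - 7 = 16 - 11 ≡ 5; y = λ·(4 - 5) - 6 ≡ 13. → (5, 13)
4G: (5, 13) + (7, 18). λ = (18 - 13)/(7 - 5) ≡ 5/2 mod 23. 2⁻¹ ≡ 12 (mod 23), so λ ≡ 14.
  x = λ² - 5 - 7 = 196 - 12 ≡ 0; y = λ·(5 - 0) - 13 ≡ 11. → (0, 11)
4G = (0, 11).
Finally 4G + H:
(0, 11) + (17, 18). λ = (18 - 11)/(17 - 0) ≡ 7/17 mod 23. 17⁻¹ ≡ 19 (mod 23) since 17·19 = 323 ≡ 1, so λ ≡ 18.
  x = λ² - 0 - 17 = 324 - 17 ≡ 8; y = λ·(0 - 8) - 11 ≡ 6. → (8, 6)

(8, 6)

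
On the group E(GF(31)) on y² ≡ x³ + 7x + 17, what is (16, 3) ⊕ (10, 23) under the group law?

(16, 3) + (10, 23). λ = (23 - 3)/(10 - 16) ≡ 20/25 mod 31. 25⁻¹ ≡ 5 (mod 31), so λ ≡ 7.
  x = λ² - 16 - 10 = 49 - 26 ≡ 23; y = λ·(16 - 23) - 3 ≡ 10. → (23, 10)

(23, 10)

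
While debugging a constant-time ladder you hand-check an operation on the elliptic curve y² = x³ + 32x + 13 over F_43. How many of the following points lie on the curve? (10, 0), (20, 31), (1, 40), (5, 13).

2

(10, 0): 0² ≡ 0, rhs ≡ 0 → on.
(20, 31): 31² ≡ 15, rhs ≡ 10 → off.
(1, 40): 40² ≡ 9, rhs ≡ 3 → off.
(5, 13): 13² ≡ 40, rhs ≡ 40 → on.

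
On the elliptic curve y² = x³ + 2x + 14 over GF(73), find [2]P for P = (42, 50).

(5, 21)

tangent at (42, 50): λ = (3·42² + 2)/(2·50) ≡ 38/27. 27⁻¹ ≡ 46 (mod 73) since 27·46 = 1242 ≡ 1, so λ ≡ 38·46 ≡ 69.
  x = λ² - 42 - 42 = 4761 - 84 ≡ 5; y = λ·(42 - 5) - 50 ≡ 21. → (5, 21)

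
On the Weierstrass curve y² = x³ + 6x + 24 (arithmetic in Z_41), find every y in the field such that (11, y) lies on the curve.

x³ + 6x + 24 = 1421 ≡ 27 (mod 41).
27 is a non-residue mod 41; no y exists.

none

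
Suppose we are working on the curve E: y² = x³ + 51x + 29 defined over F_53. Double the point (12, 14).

tangent at (12, 14): λ = (3·12² + 51)/(2·14) ≡ 6/28. 28⁻¹ ≡ 36 (mod 53), so λ ≡ 6·36 ≡ 4.
  x = λ² - 12 - 12 = 16 - 24 ≡ 45; y = λ·(12 - 45) - 14 ≡ 13. → (45, 13)

(45, 13)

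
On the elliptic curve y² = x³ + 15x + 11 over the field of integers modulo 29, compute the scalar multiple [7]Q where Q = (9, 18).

Repeated addition: build up to 7Q.
2Q: tangent at (9, 18): λ = (3·9² + 15)/(2·18) ≡ 26/7. 7⁻¹ ≡ 25 (mod 29) since 7·25 = 175 ≡ 1, so λ ≡ 26·25 ≡ 12.
  x = λ² - 9 - 9 = 144 - 18 ≡ 10; y = λ·(9 - 10) - 18 ≡ 28. → (10, 28)
3Q: (10, 28) + (9, 18). λ = (18 - 28)/(9 - 10) ≡ 19/28 mod 29. 28⁻¹ ≡ 28 (mod 29) since 28·28 = 784 ≡ 1, so λ ≡ 10.
  x = λ² - 10 - 9 = 100 - 19 ≡ 23; y = λ·(10 - 23) - 28 ≡ 16. → (23, 16)
4Q: (23, 16) + (9, 18). λ = (18 - 16)/(9 - 23) ≡ 2/15 mod 29. 15⁻¹ ≡ 2 (mod 29) since 15·2 = 30 ≡ 1, so λ ≡ 4.
  x = λ² - 23 - 9 = 16 - 32 ≡ 13; y = λ·(23 - 13) - 16 ≡ 24. → (13, 24)
5Q: (13, 24) + (9, 18). λ = (18 - 24)/(9 - 13) ≡ 23/25 mod 29. 25⁻¹ ≡ 7 (mod 29), so λ ≡ 16.
  x = λ² - 13 - 9 = 256 - 22 ≡ 2; y = λ·(13 - 2) - 24 ≡ 7. → (2, 7)
6Q: (2, 7) + (9, 18). λ = (18 - 7)/(9 - 2) ≡ 11/7 mod 29. 7⁻¹ ≡ 25 (mod 29), so λ ≡ 14.
  x = λ² - 2 - 9 = 196 - 11 ≡ 11; y = λ·(2 - 11) - 7 ≡ 12. → (11, 12)
7Q: (11, 12) + (9, 18). λ = (18 - 12)/(9 - 11) ≡ 6/27 mod 29. 27⁻¹ ≡ 14 (mod 29) since 27·14 = 378 ≡ 1, so λ ≡ 26.
  x = λ² - 11 - 9 = 676 - 20 ≡ 18; y = λ·(11 - 18) - 12 ≡ 9. → (18, 9)

(18, 9)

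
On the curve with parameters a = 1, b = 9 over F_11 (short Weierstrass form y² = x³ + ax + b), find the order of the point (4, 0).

2

2P: (4, 0) + (4, 0): same x and y₁ ≡ -y₂, so the sum is 𝒪.
2P = 𝒪, so the order is 2.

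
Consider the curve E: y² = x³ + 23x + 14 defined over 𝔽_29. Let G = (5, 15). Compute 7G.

(13, 4)

Repeated addition: build up to 7G.
2G: tangent at (5, 15): λ = (3·5² + 23)/(2·15) ≡ 11/1. 1⁻¹ ≡ 1 (mod 29) since 1·1 = 1 ≡ 1, so λ ≡ 11·1 ≡ 11.
  x = λ² - 5 - 5 = 121 - 10 ≡ 24; y = λ·(5 - 24) - 15 ≡ 8. → (24, 8)
3G: (24, 8) + (5, 15). λ = (15 - 8)/(5 - 24) ≡ 7/10 mod 29. 10⁻¹ ≡ 3 (mod 29) since 10·3 = 30 ≡ 1, so λ ≡ 21.
  x = λ² - 24 - 5 = 441 - 29 ≡ 6; y = λ·(24 - 6) - 8 ≡ 22. → (6, 22)
4G: (6, 22) + (5, 15). λ = (15 - 22)/(5 - 6) ≡ 22/28 mod 29. 28⁻¹ ≡ 28 (mod 29) since 28·28 = 784 ≡ 1, so λ ≡ 7.
  x = λ² - 6 - 5 = 49 - 11 ≡ 9; y = λ·(6 - 9) - 22 ≡ 15. → (9, 15)
5G: (9, 15) + (5, 15). λ = (15 - 15)/(5 - 9) ≡ 0/25 mod 29. 25⁻¹ ≡ 7 (mod 29) since 25·7 = 175 ≡ 1, so λ ≡ 0.
  x = λ² - 9 - 5 = 0 - 14 ≡ 15; y = λ·(9 - 15) - 15 ≡ 14. → (15, 14)
6G: (15, 14) + (5, 15). λ = (15 - 14)/(5 - 15) ≡ 1/19 mod 29. 19⁻¹ ≡ 26 (mod 29) since 19·26 = 494 ≡ 1, so λ ≡ 26.
  x = λ² - 15 - 5 = 676 - 20 ≡ 18; y = λ·(15 - 18) - 14 ≡ 24. → (18, 24)
7G: (18, 24) + (5, 15). λ = (15 - 24)/(5 - 18) ≡ 20/16 mod 29. 16⁻¹ ≡ 20 (mod 29), so λ ≡ 23.
  x = λ² - 18 - 5 = 529 - 23 ≡ 13; y = λ·(18 - 13) - 24 ≡ 4. → (13, 4)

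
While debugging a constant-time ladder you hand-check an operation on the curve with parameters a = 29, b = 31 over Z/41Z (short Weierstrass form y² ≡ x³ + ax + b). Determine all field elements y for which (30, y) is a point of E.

12, 29

x³ + 29x + 31 = 27901 ≡ 21 (mod 41).
Square roots of 21 mod 41: 12 and 29 (since 12² = 144 ≡ 21).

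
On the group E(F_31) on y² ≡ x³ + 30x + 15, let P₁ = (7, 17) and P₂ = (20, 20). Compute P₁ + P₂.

(29, 28)

(7, 17) + (20, 20). λ = (20 - 17)/(20 - 7) ≡ 3/13 mod 31. 13⁻¹ ≡ 12 (mod 31), so λ ≡ 5.
  x = λ² - 7 - 20 = 25 - 27 ≡ 29; y = λ·(7 - 29) - 17 ≡ 28. → (29, 28)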